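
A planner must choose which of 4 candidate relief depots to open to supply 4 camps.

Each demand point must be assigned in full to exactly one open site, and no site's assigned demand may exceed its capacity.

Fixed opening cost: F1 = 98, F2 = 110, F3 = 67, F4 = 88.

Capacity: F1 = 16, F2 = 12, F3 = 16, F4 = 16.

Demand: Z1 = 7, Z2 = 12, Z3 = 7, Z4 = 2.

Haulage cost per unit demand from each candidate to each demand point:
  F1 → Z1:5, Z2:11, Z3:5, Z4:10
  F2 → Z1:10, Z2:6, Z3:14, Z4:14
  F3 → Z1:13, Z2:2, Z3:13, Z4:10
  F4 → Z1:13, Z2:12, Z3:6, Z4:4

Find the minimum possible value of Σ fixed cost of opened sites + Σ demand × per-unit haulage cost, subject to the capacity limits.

279

Open {F1, F3}; cheapest assignment that respects the capacities:
  F1 (cap 16, load 16): Z1, Z3, Z4 — cost 7×5 + 7×5 + 2×10 = 90
  F3 (cap 16, load 12): Z2 — cost 12×2 = 24
  Shipping 114, fixed 165 → total 279.
  Any other capacity-feasible assignment to {F1, F3} ships for at least 114.
Compare {F3, F4}: its best feasible assignment gives total 320.
Compare {F1, F3, F4}: its best feasible assignment gives total 355.
Every other set of open sites that can feasibly serve all demand totals ≥ 320 even under its best assignment. Minimum: 279.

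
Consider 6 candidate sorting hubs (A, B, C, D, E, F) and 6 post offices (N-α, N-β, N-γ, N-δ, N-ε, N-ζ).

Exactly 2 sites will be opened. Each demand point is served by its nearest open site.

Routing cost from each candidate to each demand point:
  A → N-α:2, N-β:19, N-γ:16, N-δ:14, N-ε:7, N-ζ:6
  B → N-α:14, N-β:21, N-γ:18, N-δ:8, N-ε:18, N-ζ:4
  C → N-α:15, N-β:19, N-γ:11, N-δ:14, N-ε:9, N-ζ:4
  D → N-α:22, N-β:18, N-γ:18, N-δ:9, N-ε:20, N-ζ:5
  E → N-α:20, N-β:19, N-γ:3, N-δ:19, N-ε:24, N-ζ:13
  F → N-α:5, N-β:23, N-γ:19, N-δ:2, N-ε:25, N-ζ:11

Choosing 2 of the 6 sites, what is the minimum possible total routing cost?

50

Open {C, F}.
  N-α→F 5, N-β→C 19, N-γ→C 11, N-δ→F 2, N-ε→C 9, N-ζ→C 4  ⇒ total 50.
Compare {A, E}: total 51.
Compare {A, F}: total 52.
No size-2 selection does better; minimum is 50.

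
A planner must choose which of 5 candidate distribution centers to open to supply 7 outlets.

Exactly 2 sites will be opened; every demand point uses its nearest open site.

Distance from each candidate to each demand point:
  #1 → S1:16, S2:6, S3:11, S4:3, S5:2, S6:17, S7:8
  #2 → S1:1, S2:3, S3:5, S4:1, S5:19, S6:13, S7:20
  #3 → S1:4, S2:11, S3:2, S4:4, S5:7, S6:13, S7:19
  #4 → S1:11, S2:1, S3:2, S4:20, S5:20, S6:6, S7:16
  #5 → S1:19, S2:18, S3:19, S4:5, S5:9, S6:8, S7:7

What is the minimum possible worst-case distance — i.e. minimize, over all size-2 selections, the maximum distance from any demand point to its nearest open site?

9

Open {#2, #5}.
  Farthest demand point is S5 at distance 9 (to #5); all others are ≤ 9.
With {#1, #4} the worst case is 11.
With {#3, #5} the worst case is 11.
No size-2 selection achieves below 9.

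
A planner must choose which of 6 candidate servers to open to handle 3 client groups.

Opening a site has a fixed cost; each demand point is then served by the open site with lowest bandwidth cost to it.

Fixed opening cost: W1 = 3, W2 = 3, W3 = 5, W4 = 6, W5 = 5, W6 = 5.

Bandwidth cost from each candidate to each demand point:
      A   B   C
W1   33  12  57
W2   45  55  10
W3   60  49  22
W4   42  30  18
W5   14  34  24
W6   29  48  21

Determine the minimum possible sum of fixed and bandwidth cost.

47

Open {W1, W2, W5}: assign each demand point to its cheapest open site.
  A→W5 14, B→W1 12, C→W2 10
  bandwidth cost 36, fixed 11 → total 47.
Compare {W1, W2, W3, W5}: bandwidth cost 36 + fixed 16 = 52.
Compare {W1, W2, W5, W6}: bandwidth cost 36 + fixed 16 = 52.
Compare {W1, W2, W4, W5}: bandwidth cost 36 + fixed 17 = 53.
All other subsets cost ≥ 52. Minimum total cost: 47.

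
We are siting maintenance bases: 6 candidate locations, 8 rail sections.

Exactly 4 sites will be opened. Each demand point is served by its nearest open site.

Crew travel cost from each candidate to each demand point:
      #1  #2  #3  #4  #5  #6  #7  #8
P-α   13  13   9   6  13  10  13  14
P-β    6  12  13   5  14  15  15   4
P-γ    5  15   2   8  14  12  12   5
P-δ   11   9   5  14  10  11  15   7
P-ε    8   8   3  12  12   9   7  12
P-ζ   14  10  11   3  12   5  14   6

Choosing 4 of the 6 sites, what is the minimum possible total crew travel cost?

45

Open {P-γ, P-δ, P-ε, P-ζ}.
  #1→P-γ 5, #2→P-ε 8, #3→P-γ 2, #4→P-ζ 3, #5→P-δ 10, #6→P-ζ 5, #7→P-ε 7, #8→P-γ 5  ⇒ total 45.
Compare {P-β, P-γ, P-ε, P-ζ}: total 46.
Compare {P-β, P-δ, P-ε, P-ζ}: total 46.
No size-4 selection does better; minimum is 45.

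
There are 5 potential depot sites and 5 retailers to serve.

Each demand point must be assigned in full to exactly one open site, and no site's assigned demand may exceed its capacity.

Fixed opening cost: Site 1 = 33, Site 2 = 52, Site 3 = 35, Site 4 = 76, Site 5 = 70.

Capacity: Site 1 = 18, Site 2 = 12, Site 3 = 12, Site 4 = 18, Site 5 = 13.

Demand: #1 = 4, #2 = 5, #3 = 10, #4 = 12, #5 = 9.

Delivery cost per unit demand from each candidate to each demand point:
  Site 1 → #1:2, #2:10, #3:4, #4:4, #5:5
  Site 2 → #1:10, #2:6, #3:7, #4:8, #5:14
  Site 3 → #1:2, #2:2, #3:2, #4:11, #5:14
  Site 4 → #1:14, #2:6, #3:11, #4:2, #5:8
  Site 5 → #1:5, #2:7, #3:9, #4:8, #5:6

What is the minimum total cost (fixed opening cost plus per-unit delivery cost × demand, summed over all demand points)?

Open {Site 1, Site 3, Site 4}; cheapest assignment that respects the capacities:
  Site 1 (cap 18, load 13): #1, #5 — cost 4×2 + 9×5 = 53
  Site 3 (cap 12, load 10): #3 — cost 10×2 = 20
  Site 4 (cap 18, load 17): #2, #4 — cost 5×6 + 12×2 = 54
  Shipping 127, fixed 144 → total 271.
  Any other capacity-feasible assignment to {Site 1, Site 3, Site 4} ships for at least 127.
Compare {Site 1, Site 2, Site 3, Site 4}: its best feasible assignment gives total 323.
Compare {Site 3, Site 4, Site 5}: its best feasible assignment gives total 329.
Every other set of open sites that can feasibly serve all demand totals ≥ 323 even under its best assignment. Minimum: 271.

271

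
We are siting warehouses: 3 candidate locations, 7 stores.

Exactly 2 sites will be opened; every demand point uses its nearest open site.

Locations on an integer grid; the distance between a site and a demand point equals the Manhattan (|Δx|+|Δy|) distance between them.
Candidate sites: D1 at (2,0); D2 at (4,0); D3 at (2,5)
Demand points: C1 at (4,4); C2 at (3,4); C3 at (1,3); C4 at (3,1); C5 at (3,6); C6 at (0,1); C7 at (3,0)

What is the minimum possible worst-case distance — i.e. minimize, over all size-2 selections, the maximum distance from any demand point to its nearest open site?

Open {D1, D3}.
  Farthest demand point is C1 at distance 3 (to D3); all others are ≤ 3.
With {D2, D3} the worst case is 5.
With {D1, D2} the worst case is 7.
No size-2 selection achieves below 3.

3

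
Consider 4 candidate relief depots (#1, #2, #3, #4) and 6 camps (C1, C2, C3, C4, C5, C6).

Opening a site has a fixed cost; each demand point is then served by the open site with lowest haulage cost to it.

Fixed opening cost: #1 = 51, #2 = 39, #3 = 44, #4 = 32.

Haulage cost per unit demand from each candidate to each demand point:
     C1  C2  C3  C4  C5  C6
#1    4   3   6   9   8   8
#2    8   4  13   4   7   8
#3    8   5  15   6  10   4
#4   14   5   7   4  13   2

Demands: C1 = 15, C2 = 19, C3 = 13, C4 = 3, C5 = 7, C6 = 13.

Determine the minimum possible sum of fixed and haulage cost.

Open {#1, #4}: assign each demand point to its cheapest open site.
  C1→#1 15×4=60, C2→#1 19×3=57, C3→#1 13×6=78, C4→#4 3×4=12, C5→#1 7×8=56, C6→#4 13×2=26
  haulage cost 289, fixed 83 → total 372.
Compare {#1, #2, #4}: haulage cost 282 + fixed 122 = 404.
Compare {#1, #3}: haulage cost 321 + fixed 95 = 416.
Compare {#1, #3, #4}: haulage cost 289 + fixed 127 = 416.
All other subsets cost ≥ 404. Minimum total cost: 372.

372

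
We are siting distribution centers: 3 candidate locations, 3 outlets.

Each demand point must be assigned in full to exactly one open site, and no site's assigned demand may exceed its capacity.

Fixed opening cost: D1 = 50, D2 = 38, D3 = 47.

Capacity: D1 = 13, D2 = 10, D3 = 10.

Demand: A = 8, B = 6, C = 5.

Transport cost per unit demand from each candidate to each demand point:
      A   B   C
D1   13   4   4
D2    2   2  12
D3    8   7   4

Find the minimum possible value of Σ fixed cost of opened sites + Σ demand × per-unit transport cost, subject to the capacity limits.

148

Open {D1, D2}; cheapest assignment that respects the capacities:
  D1 (cap 13, load 11): B, C — cost 6×4 + 5×4 = 44
  D2 (cap 10, load 8): A — cost 8×2 = 16
  Shipping 60, fixed 88 → total 148.
  Any other capacity-feasible assignment to {D1, D2} ships for at least 60.
Compare {D1, D2, D3}: its best feasible assignment gives total 195.
Compare {D1, D3}: its best feasible assignment gives total 205.
Every other set of open sites that can feasibly serve all demand totals ≥ 195 even under its best assignment. Minimum: 148.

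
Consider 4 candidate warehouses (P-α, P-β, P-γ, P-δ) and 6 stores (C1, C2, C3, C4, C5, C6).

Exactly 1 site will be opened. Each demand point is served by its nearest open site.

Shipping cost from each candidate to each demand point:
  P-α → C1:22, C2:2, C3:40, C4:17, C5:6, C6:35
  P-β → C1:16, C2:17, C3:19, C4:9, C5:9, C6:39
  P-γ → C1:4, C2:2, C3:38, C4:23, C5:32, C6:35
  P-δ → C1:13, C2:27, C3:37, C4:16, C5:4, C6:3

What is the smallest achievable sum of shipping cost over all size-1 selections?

100

Open {P-δ}.
  C1→P-δ 13, C2→P-δ 27, C3→P-δ 37, C4→P-δ 16, C5→P-δ 4, C6→P-δ 3  ⇒ total 100.
Compare {P-β}: total 109.
Compare {P-α}: total 122.
No size-1 selection does better; minimum is 100.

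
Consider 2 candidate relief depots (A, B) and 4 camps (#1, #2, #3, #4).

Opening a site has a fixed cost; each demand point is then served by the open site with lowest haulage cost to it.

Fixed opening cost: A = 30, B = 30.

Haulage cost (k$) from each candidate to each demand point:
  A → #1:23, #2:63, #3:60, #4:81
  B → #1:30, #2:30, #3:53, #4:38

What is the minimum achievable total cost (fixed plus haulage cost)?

Open {B}: assign each demand point to its cheapest open site.
  #1→B 30, #2→B 30, #3→B 53, #4→B 38
  haulage cost 151, fixed 30 → total 181.
Compare {A, B}: haulage cost 144 + fixed 60 = 204.
Compare {A}: haulage cost 227 + fixed 30 = 257.

181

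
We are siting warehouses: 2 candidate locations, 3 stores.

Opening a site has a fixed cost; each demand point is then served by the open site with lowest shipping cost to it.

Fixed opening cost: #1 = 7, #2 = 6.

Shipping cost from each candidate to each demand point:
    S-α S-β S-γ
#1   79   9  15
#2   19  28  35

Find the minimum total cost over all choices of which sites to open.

56

Open {#1, #2}: assign each demand point to its cheapest open site.
  S-α→#2 19, S-β→#1 9, S-γ→#1 15
  shipping cost 43, fixed 13 → total 56.
Compare {#2}: shipping cost 82 + fixed 6 = 88.
Compare {#1}: shipping cost 103 + fixed 7 = 110.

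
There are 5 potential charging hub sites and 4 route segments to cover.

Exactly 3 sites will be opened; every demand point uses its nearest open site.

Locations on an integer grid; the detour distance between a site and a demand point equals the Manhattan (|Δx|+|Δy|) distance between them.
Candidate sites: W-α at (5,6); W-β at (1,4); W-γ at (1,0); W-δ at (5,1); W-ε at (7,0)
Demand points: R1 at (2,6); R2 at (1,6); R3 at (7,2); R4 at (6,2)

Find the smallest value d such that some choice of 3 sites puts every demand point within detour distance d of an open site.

Open {W-α, W-β, W-δ}.
  Farthest demand point is R1 at detour distance 3 (to W-α); all others are ≤ 3.
With {W-α, W-β, W-ε} the worst case is 3.
With {W-β, W-γ, W-δ} the worst case is 3.
No size-3 selection achieves below 3.

3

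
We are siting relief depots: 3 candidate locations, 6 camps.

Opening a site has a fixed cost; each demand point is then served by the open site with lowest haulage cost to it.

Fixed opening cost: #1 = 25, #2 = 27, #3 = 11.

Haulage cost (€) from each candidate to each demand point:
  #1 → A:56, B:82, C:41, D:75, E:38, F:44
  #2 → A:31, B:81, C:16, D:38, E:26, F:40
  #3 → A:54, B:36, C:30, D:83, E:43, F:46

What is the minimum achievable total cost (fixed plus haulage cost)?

Open {#2, #3}: assign each demand point to its cheapest open site.
  A→#2 31, B→#3 36, C→#2 16, D→#2 38, E→#2 26, F→#2 40
  haulage cost 187, fixed 38 → total 225.
Compare {#1, #2, #3}: haulage cost 187 + fixed 63 = 250.
Compare {#2}: haulage cost 232 + fixed 27 = 259.
Compare {#1, #2}: haulage cost 232 + fixed 52 = 284.
All other subsets cost ≥ 250. Minimum total cost: 225.

225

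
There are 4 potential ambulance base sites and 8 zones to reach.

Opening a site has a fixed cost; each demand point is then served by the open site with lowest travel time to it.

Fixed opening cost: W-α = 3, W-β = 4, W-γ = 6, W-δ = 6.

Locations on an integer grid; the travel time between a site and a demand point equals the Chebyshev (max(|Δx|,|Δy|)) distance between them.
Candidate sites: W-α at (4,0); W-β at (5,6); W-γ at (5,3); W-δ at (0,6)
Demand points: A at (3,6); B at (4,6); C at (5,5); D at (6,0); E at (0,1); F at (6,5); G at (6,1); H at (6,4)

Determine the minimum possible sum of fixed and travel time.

Open {W-α, W-β}: assign each demand point to its cheapest open site.
  A→W-β 2, B→W-β 1, C→W-β 1, D→W-α 2, E→W-α 4, F→W-β 1, G→W-α 2, H→W-β 2
  travel time 15, fixed 7 → total 22.
Compare {W-β, W-γ}: travel time 16 + fixed 10 = 26.
Compare {W-β}: travel time 23 + fixed 4 = 27.
Compare {W-γ}: travel time 21 + fixed 6 = 27.
All other subsets cost ≥ 26. Minimum total cost: 22.

22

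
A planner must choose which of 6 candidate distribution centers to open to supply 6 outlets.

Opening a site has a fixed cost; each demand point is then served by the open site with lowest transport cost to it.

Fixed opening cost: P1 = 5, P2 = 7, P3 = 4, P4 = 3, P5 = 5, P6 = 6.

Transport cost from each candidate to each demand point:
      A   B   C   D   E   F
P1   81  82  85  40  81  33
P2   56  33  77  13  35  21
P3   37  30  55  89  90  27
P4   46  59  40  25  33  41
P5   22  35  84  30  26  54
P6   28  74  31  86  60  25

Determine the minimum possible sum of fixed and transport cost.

164

Open {P2, P5, P6}: assign each demand point to its cheapest open site.
  A→P5 22, B→P2 33, C→P6 31, D→P2 13, E→P5 26, F→P2 21
  transport cost 146, fixed 18 → total 164.
Compare {P2, P3, P5, P6}: transport cost 143 + fixed 22 = 165.
Compare {P2, P4, P5, P6}: transport cost 146 + fixed 21 = 167.
Compare {P2, P3, P4, P5, P6}: transport cost 143 + fixed 25 = 168.
All other subsets cost ≥ 165. Minimum total cost: 164.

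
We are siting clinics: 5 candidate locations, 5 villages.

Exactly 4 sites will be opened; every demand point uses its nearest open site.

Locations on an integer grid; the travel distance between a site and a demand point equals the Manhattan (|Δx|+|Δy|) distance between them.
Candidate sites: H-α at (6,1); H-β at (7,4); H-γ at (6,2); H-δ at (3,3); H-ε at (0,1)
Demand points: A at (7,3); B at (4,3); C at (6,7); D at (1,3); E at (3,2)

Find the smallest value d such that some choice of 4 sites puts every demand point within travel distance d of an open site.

Open {H-α, H-β, H-γ, H-δ}.
  Farthest demand point is C at travel distance 4 (to H-β); all others are ≤ 4.
With {H-α, H-β, H-γ, H-ε} the worst case is 4.
With {H-α, H-β, H-δ, H-ε} the worst case is 4.
No size-4 selection achieves below 4.

4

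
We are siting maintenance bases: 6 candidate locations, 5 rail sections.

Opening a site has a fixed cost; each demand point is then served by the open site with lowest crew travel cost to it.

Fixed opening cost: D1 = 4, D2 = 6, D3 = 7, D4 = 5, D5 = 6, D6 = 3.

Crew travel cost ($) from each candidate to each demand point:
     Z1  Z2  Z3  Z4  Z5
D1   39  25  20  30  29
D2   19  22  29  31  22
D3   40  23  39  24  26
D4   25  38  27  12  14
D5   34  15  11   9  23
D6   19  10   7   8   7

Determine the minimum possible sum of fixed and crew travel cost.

54

Open {D6}: assign each demand point to its cheapest open site.
  Z1→D6 19, Z2→D6 10, Z3→D6 7, Z4→D6 8, Z5→D6 7
  crew travel cost 51, fixed 3 → total 54.
Compare {D1, D6}: crew travel cost 51 + fixed 7 = 58.
Compare {D4, D6}: crew travel cost 51 + fixed 8 = 59.
Compare {D2, D6}: crew travel cost 51 + fixed 9 = 60.
All other subsets cost ≥ 58. Minimum total cost: 54.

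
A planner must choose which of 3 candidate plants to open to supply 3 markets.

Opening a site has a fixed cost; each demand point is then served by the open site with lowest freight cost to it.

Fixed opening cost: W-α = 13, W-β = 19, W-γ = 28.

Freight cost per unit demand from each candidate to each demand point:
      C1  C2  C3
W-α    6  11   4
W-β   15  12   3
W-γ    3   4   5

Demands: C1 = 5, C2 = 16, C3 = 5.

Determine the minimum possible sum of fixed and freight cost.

Open {W-γ}: assign each demand point to its cheapest open site.
  C1→W-γ 5×3=15, C2→W-γ 16×4=64, C3→W-γ 5×5=25
  freight cost 104, fixed 28 → total 132.
Compare {W-α, W-γ}: freight cost 99 + fixed 41 = 140.
Compare {W-β, W-γ}: freight cost 94 + fixed 47 = 141.
Compare {W-α, W-β, W-γ}: freight cost 94 + fixed 60 = 154.
All other subsets cost ≥ 140. Minimum total cost: 132.

132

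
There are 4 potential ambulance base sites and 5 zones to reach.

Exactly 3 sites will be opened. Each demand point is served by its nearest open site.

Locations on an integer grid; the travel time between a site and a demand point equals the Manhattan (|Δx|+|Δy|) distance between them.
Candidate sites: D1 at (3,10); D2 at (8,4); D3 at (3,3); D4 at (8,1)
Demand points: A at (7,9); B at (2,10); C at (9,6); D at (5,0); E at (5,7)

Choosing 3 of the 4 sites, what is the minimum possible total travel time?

18

Open {D1, D2, D4}.
  A→D1 5, B→D1 1, C→D2 3, D→D4 4, E→D1 5  ⇒ total 18.
Compare {D1, D2, D3}: total 19.
Compare {D1, D3, D4}: total 21.
No size-3 selection does better; minimum is 18.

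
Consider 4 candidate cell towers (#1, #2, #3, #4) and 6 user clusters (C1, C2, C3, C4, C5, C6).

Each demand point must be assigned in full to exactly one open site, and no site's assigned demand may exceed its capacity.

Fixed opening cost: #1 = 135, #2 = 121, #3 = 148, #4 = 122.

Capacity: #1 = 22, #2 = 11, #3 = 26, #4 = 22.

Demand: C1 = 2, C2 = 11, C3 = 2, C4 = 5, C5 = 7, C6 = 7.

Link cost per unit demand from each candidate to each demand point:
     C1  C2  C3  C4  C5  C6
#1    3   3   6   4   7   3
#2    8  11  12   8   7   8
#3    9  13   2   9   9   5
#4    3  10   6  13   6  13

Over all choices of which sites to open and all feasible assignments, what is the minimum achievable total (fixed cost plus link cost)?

436

Open {#1, #4}; cheapest assignment that respects the capacities:
  #1 (cap 22, load 22): C1, C2, C3, C6 — cost 2×3 + 11×3 + 2×6 + 7×3 = 72
  #4 (cap 22, load 12): C4, C5 — cost 5×13 + 7×6 = 107
  Shipping 179, fixed 257 → total 436.
  Any other capacity-feasible assignment to {#1, #4} ships for at least 179.
Compare {#1, #3}: its best feasible assignment gives total 444.
Compare {#3, #4}: its best feasible assignment gives total 512.
Every other set of open sites that can feasibly serve all demand totals ≥ 444 even under its best assignment. Minimum: 436.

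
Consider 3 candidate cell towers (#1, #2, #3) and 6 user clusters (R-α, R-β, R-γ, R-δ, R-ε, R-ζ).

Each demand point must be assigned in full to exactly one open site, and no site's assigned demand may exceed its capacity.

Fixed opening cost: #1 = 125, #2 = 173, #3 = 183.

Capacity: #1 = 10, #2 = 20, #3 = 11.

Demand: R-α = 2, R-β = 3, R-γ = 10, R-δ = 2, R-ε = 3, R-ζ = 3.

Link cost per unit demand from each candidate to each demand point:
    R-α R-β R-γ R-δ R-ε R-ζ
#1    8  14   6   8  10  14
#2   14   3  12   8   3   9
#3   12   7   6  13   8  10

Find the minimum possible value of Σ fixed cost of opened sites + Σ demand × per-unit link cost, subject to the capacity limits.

447

Open {#1, #2}; cheapest assignment that respects the capacities:
  #1 (cap 10, load 10): R-γ — cost 10×6 = 60
  #2 (cap 20, load 13): R-α, R-β, R-δ, R-ε, R-ζ — cost 2×14 + 3×3 + 2×8 + 3×3 + 3×9 = 89
  Shipping 149, fixed 298 → total 447.
  Any other capacity-feasible assignment to {#1, #2} ships for at least 149.
Compare {#2, #3}: its best feasible assignment gives total 505.
Compare {#1, #2, #3}: its best feasible assignment gives total 618.
Every other set of open sites that can feasibly serve all demand totals ≥ 505 even under its best assignment. Minimum: 447.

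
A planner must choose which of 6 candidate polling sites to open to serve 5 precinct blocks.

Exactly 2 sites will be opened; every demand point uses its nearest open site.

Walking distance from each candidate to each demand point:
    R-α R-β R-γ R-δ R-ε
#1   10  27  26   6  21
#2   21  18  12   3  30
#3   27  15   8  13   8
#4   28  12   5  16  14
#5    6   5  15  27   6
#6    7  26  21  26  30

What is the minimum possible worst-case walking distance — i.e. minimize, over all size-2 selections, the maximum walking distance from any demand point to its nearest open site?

12

Open {#2, #5}.
  Farthest demand point is R-γ at walking distance 12 (to #2); all others are ≤ 12.
With {#3, #5} the worst case is 13.
With {#1, #4} the worst case is 14.
No size-2 selection achieves below 12.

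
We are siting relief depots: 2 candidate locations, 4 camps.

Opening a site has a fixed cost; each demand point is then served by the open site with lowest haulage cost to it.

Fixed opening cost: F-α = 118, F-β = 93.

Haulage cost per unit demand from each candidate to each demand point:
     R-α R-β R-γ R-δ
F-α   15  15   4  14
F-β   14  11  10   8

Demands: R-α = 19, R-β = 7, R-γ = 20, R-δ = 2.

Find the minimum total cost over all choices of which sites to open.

616

Open {F-α}: assign each demand point to its cheapest open site.
  R-α→F-α 19×15=285, R-β→F-α 7×15=105, R-γ→F-α 20×4=80, R-δ→F-α 2×14=28
  haulage cost 498, fixed 118 → total 616.
Compare {F-α, F-β}: haulage cost 439 + fixed 211 = 650.
Compare {F-β}: haulage cost 559 + fixed 93 = 652.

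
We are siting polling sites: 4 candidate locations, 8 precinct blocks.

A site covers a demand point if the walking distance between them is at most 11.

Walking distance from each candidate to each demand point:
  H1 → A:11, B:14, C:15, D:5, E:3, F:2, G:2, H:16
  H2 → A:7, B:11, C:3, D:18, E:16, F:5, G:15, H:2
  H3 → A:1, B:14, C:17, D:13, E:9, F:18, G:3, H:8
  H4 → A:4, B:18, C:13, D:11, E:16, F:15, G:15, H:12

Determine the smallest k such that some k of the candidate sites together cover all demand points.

2

Coverage sets (demand points within 11 of each site):
  H1: {A, D, E, F, G}
  H2: {A, B, C, F, H}
  H3: {A, E, G, H}
  H4: {A, D}
No single site covers all 8 demand points.
But {H1, H2} covers everything, so the minimum is 2.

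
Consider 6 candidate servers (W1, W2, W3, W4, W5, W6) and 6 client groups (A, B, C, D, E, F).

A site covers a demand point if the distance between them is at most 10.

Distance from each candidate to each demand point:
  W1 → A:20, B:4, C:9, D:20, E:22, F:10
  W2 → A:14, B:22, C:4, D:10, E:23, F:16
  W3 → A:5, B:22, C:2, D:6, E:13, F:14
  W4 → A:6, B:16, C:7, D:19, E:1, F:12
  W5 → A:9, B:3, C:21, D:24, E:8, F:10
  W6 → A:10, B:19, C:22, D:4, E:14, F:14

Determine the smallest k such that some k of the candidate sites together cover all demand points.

Coverage sets (demand points within 10 of each site):
  W1: {B, C, F}
  W2: {C, D}
  W3: {A, C, D}
  W4: {A, C, E}
  W5: {A, B, E, F}
  W6: {A, D}
No single site covers all 6 demand points.
But {W2, W5} covers everything, so the minimum is 2.

2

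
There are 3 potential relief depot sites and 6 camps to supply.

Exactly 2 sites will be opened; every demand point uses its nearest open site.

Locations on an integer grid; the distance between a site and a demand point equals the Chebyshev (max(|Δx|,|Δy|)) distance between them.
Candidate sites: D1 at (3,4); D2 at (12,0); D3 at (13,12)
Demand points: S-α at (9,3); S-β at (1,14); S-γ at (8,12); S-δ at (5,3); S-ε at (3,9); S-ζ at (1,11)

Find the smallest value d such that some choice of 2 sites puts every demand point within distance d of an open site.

10

Open {D1, D2}.
  Farthest demand point is S-β at distance 10 (to D1); all others are ≤ 10.
With {D1, D3} the worst case is 10.
With {D2, D3} the worst case is 12.
No size-2 selection achieves below 10.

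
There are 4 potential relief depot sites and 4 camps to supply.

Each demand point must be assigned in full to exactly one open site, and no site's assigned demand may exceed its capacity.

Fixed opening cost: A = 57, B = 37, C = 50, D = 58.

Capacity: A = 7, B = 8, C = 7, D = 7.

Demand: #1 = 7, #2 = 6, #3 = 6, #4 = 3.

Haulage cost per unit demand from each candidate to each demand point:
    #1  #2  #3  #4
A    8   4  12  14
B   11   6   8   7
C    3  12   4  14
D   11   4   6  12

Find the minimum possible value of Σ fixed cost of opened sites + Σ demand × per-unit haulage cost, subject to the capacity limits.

304

Open {A, B, C, D}; cheapest assignment that respects the capacities:
  A (cap 7, load 6): #2 — cost 6×4 = 24
  B (cap 8, load 3): #4 — cost 3×7 = 21
  C (cap 7, load 7): #1 — cost 7×3 = 21
  D (cap 7, load 6): #3 — cost 6×6 = 36
  Shipping 102, fixed 202 → total 304.
  Any other capacity-feasible assignment to {A, B, C, D} ships for at least 102.
Total demand is 22; every other set of sites either has combined capacity below 22 or cannot fit the demands without splitting one across sites, so {A, B, C, D} is the only feasible choice of open sites. Minimum: 304.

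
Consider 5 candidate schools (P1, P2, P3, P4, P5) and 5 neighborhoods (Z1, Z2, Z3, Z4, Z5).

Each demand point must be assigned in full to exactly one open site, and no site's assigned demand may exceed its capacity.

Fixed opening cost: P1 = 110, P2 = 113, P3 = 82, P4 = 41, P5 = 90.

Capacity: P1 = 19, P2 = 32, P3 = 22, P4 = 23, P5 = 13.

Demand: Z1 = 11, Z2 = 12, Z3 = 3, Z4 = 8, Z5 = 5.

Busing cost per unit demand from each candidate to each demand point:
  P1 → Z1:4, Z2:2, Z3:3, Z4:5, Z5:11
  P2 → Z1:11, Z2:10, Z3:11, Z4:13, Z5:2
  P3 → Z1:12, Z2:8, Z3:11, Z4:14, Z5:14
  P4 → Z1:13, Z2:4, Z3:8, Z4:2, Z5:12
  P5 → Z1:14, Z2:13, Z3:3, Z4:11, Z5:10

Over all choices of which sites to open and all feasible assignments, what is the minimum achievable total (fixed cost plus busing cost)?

Open {P1, P4}; cheapest assignment that respects the capacities:
  P1 (cap 19, load 19): Z1, Z3, Z5 — cost 11×4 + 3×3 + 5×11 = 108
  P4 (cap 23, load 20): Z2, Z4 — cost 12×4 + 8×2 = 64
  Shipping 172, fixed 151 → total 323.
  Any other capacity-feasible assignment to {P1, P4} ships for at least 172.
Compare {P2, P4}: its best feasible assignment gives total 373.
Compare {P1, P2, P4}: its best feasible assignment gives total 391.
Every other set of open sites that can feasibly serve all demand totals ≥ 373 even under its best assignment. Minimum: 323.

323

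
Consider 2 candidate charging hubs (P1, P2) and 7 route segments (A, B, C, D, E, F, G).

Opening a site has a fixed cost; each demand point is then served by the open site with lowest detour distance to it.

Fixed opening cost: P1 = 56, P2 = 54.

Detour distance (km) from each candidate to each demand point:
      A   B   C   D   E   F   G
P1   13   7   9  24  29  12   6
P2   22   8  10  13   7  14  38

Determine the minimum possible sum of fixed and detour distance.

156

Open {P1}: assign each demand point to its cheapest open site.
  A→P1 13, B→P1 7, C→P1 9, D→P1 24, E→P1 29, F→P1 12, G→P1 6
  detour distance 100, fixed 56 → total 156.
Compare {P2}: detour distance 112 + fixed 54 = 166.
Compare {P1, P2}: detour distance 67 + fixed 110 = 177.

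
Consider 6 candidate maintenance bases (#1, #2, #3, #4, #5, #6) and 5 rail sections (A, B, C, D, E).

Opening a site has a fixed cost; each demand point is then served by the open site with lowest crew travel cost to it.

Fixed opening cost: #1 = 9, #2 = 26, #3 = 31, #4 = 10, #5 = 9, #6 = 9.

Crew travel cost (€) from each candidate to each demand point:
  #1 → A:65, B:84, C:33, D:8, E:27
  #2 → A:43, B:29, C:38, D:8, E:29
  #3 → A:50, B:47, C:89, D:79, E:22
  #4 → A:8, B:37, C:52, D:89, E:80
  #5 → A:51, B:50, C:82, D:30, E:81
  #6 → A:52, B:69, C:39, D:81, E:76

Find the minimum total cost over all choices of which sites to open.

Open {#1, #4}: assign each demand point to its cheapest open site.
  A→#4 8, B→#4 37, C→#1 33, D→#1 8, E→#1 27
  crew travel cost 113, fixed 19 → total 132.
Compare {#1, #4, #5}: crew travel cost 113 + fixed 28 = 141.
Compare {#1, #4, #6}: crew travel cost 113 + fixed 28 = 141.
Compare {#2, #4}: crew travel cost 112 + fixed 36 = 148.
All other subsets cost ≥ 141. Minimum total cost: 132.

132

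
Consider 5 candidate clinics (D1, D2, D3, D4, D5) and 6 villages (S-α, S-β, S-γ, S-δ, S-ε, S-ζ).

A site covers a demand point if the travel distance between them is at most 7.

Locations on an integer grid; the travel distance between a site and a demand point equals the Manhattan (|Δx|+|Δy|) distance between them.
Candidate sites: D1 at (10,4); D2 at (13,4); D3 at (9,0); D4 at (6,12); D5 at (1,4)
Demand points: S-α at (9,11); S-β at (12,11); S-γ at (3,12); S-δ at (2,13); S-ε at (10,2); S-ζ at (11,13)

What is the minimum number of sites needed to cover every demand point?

2

Coverage sets (demand points within 7 of each site):
  D1: {S-ε}
  D2: {S-ε}
  D3: {S-ε}
  D4: {S-α, S-β, S-γ, S-δ, S-ζ}
  D5: {}
No single site covers all 6 demand points.
But {D1, D4} covers everything, so the minimum is 2.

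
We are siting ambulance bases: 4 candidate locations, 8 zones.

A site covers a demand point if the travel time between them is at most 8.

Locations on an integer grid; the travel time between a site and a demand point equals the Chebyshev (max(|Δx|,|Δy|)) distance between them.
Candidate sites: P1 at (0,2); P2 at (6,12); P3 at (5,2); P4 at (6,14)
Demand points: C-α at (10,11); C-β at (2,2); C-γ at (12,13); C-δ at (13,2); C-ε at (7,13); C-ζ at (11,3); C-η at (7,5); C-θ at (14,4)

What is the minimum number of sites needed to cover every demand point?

Coverage sets (demand points within 8 of each site):
  P1: {C-β, C-η}
  P2: {C-α, C-γ, C-ε, C-η, C-θ}
  P3: {C-β, C-δ, C-ζ, C-η}
  P4: {C-α, C-γ, C-ε}
No single site covers all 8 demand points.
But {P2, P3} covers everything, so the minimum is 2.

2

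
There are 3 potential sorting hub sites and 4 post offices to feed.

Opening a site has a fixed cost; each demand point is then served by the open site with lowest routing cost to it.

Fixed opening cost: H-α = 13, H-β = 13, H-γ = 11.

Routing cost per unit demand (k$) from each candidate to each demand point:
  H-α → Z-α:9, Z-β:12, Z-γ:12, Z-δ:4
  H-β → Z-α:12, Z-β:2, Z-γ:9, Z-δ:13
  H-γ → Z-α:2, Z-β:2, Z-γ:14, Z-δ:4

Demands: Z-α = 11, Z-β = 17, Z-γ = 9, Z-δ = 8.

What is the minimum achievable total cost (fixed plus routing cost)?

193

Open {H-β, H-γ}: assign each demand point to its cheapest open site.
  Z-α→H-γ 11×2=22, Z-β→H-β 17×2=34, Z-γ→H-β 9×9=81, Z-δ→H-γ 8×4=32
  routing cost 169, fixed 24 → total 193.
Compare {H-α, H-β, H-γ}: routing cost 169 + fixed 37 = 206.
Compare {H-α, H-γ}: routing cost 196 + fixed 24 = 220.
Compare {H-γ}: routing cost 214 + fixed 11 = 225.
All other subsets cost ≥ 206. Minimum total cost: 193.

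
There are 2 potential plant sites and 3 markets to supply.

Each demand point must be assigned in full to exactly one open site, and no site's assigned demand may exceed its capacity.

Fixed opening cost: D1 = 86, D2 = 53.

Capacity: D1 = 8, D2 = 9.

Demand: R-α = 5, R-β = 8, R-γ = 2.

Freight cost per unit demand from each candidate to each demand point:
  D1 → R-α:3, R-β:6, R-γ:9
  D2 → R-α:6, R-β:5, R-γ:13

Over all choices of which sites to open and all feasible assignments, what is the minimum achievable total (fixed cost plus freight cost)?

Open {D1, D2}; cheapest assignment that respects the capacities:
  D1 (cap 8, load 7): R-α, R-γ — cost 5×3 + 2×9 = 33
  D2 (cap 9, load 8): R-β — cost 8×5 = 40
  Shipping 73, fixed 139 → total 212.
  Any other capacity-feasible assignment to {D1, D2} ships for at least 73.
Total demand is 15 and no other set of sites has combined capacity ≥ 15, so {D1, D2} is the only feasible choice of open sites. Minimum: 212.

212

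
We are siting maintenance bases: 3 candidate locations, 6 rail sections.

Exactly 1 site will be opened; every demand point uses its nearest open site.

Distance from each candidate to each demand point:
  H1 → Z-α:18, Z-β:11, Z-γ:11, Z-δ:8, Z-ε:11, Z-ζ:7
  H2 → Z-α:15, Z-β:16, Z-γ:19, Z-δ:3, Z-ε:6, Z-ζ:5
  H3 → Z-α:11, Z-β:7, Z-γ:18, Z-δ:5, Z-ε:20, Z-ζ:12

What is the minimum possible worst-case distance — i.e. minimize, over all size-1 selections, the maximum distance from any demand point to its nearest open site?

18

Open {H1}.
  Farthest demand point is Z-α at distance 18 (to H1); all others are ≤ 18.
With {H2} the worst case is 19.
With {H3} the worst case is 20.
No size-1 selection achieves below 18.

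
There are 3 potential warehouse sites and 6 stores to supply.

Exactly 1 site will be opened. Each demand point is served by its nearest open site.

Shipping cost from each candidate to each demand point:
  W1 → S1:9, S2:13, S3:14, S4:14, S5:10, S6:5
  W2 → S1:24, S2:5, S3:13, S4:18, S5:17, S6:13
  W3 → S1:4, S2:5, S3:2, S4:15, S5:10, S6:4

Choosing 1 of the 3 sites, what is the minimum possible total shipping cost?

Open {W3}.
  S1→W3 4, S2→W3 5, S3→W3 2, S4→W3 15, S5→W3 10, S6→W3 4  ⇒ total 40.
Compare {W1}: total 65.
Compare {W2}: total 90.

40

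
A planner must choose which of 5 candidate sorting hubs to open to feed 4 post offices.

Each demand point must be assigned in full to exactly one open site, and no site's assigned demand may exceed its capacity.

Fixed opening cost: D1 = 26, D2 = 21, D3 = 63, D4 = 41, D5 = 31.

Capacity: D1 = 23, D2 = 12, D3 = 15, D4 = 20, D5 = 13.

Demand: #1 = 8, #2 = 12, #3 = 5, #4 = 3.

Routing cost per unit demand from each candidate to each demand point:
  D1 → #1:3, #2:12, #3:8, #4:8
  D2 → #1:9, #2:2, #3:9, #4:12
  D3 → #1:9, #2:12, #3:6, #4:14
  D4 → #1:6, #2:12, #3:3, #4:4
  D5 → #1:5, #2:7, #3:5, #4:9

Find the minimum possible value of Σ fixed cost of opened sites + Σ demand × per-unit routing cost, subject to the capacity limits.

159

Open {D1, D2}; cheapest assignment that respects the capacities:
  D1 (cap 23, load 16): #1, #3, #4 — cost 8×3 + 5×8 + 3×8 = 88
  D2 (cap 12, load 12): #2 — cost 12×2 = 24
  Shipping 112, fixed 47 → total 159.
  Any other capacity-feasible assignment to {D1, D2} ships for at least 112.
Compare {D2, D4}: its best feasible assignment gives total 161.
Compare {D1, D2, D4}: its best feasible assignment gives total 163.
Every other set of open sites that can feasibly serve all demand totals ≥ 161 even under its best assignment. Minimum: 159.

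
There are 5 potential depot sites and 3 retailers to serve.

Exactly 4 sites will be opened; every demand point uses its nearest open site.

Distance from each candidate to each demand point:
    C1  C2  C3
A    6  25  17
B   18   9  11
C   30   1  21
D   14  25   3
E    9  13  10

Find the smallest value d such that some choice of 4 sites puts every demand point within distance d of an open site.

Open {A, B, C, D}.
  Farthest demand point is C1 at distance 6 (to A); all others are ≤ 6.
With {A, C, D, E} the worst case is 6.
With {A, B, D, E} the worst case is 9.
No size-4 selection achieves below 6.

6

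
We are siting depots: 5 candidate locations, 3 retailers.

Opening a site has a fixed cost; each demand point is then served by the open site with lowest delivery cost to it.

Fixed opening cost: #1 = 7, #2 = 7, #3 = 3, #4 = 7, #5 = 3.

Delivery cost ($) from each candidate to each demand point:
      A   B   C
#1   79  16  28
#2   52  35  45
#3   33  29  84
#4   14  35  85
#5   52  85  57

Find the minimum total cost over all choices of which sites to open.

72

Open {#1, #4}: assign each demand point to its cheapest open site.
  A→#4 14, B→#1 16, C→#1 28
  delivery cost 58, fixed 14 → total 72.
Compare {#1, #3, #4}: delivery cost 58 + fixed 17 = 75.
Compare {#1, #4, #5}: delivery cost 58 + fixed 17 = 75.
Compare {#1, #3, #4, #5}: delivery cost 58 + fixed 20 = 78.
All other subsets cost ≥ 75. Minimum total cost: 72.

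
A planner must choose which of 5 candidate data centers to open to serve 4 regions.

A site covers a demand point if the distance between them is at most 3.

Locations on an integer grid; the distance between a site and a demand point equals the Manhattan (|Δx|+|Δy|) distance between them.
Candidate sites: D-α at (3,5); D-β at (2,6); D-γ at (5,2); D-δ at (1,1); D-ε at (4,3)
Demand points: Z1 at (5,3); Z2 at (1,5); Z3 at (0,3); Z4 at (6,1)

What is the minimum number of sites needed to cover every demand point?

Coverage sets (demand points within 3 of each site):
  D-α: {Z2}
  D-β: {Z2}
  D-γ: {Z1, Z4}
  D-δ: {Z3}
  D-ε: {Z1}
No 2 sites suffice: every size-2 union leaves at least one demand point uncovered.
But {D-α, D-γ, D-δ} covers everything, so the minimum is 3.

3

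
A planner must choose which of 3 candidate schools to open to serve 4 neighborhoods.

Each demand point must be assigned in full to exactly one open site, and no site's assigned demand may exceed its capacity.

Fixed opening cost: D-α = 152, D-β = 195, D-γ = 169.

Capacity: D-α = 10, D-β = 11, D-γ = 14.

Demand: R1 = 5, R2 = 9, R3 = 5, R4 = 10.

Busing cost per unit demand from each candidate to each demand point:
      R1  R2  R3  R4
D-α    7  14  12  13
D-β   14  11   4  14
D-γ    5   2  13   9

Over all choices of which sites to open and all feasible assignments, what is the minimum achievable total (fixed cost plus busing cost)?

Open {D-α, D-β, D-γ}; cheapest assignment that respects the capacities:
  D-α (cap 10, load 10): R4 — cost 10×13 = 130
  D-β (cap 11, load 5): R3 — cost 5×4 = 20
  D-γ (cap 14, load 14): R1, R2 — cost 5×5 + 9×2 = 43
  Shipping 193, fixed 516 → total 709.
  Any other capacity-feasible assignment to {D-α, D-β, D-γ} ships for at least 193.
Total demand is 29 and no other set of sites has combined capacity ≥ 29, so {D-α, D-β, D-γ} is the only feasible choice of open sites. Minimum: 709.

709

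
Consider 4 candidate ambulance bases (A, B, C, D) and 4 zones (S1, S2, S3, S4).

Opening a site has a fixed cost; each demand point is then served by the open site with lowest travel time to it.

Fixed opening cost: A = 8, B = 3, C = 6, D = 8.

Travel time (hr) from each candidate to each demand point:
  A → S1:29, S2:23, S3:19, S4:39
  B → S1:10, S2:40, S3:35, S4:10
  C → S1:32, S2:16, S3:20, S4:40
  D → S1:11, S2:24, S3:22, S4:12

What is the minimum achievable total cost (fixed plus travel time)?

Open {B, C}: assign each demand point to its cheapest open site.
  S1→B 10, S2→C 16, S3→C 20, S4→B 10
  travel time 56, fixed 9 → total 65.
Compare {A, B, C}: travel time 55 + fixed 17 = 72.
Compare {A, B}: travel time 62 + fixed 11 = 73.
Compare {C, D}: travel time 59 + fixed 14 = 73.
All other subsets cost ≥ 72. Minimum total cost: 65.

65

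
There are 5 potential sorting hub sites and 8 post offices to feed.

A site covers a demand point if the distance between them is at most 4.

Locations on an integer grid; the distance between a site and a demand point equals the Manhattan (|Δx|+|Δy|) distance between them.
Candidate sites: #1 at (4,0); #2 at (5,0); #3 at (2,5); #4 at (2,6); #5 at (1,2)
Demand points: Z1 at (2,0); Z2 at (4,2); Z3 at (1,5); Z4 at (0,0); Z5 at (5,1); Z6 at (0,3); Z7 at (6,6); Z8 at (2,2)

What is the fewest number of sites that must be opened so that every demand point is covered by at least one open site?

3

Coverage sets (demand points within 4 of each site):
  #1: {Z1, Z2, Z4, Z5, Z8}
  #2: {Z1, Z2, Z5}
  #3: {Z3, Z6, Z8}
  #4: {Z3, Z7, Z8}
  #5: {Z1, Z2, Z3, Z4, Z6, Z8}
No 2 sites suffice: every size-2 union leaves at least one demand point uncovered.
But {#1, #3, #4} covers everything, so the minimum is 3.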